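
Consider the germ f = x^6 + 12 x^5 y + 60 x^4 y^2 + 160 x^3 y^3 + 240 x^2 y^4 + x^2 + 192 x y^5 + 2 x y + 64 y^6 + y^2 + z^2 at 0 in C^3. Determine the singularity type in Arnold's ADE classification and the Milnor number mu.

Type A5, Milnor number mu = 5.

The Hessian of f at 0 is [[2, 2, 0], [2, 2, 0], [0, 0, 2]] with rank 2, so corank 1. A Groebner basis of the Jacobian ideal J(f) in C{x,y,z} is {y^5, x + y, z}; counting standard monomials gives mu = 5. Corank 1: A-series; mu = 5 gives A_5.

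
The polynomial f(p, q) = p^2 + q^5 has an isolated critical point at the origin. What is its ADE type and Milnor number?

Type A_{4}, Milnor number mu = 4.

The Hessian of f at 0 has rank 1. Corank 1: A-series; mu = 4 gives A_4.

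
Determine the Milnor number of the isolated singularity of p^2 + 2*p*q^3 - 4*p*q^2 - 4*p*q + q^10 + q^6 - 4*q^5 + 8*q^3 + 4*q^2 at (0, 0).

The Hessian of f at 0 has rank 1. Corank 1: A-series; mu = 9 gives A_9.

9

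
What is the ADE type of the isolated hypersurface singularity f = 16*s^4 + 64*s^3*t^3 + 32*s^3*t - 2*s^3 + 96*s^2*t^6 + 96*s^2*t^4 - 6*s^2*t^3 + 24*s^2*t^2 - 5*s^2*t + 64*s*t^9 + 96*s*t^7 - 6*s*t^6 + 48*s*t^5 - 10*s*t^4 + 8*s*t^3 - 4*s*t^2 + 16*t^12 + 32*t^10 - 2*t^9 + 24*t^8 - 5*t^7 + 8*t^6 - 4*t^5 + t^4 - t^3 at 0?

The Hessian of f at 0 has rank 0. Corank 2; j^3 = -(s + t)^2*(2*s + t) has shape L^2 M (L != M), so D-series; mu = 5 gives D_5.

D_5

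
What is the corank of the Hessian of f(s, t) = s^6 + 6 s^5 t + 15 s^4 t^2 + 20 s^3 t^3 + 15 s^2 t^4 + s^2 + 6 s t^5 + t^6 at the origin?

The Hessian at 0 is [[2, 0], [0, 0]] of rank 1; hence corank 1.

1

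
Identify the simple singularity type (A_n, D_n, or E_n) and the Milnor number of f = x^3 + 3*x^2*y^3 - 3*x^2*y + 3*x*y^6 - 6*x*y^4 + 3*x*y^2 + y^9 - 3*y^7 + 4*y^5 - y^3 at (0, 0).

Type E_{8}, Milnor number mu = 8.

The Hessian of f at 0 is [[0, 0], [0, 0]] with rank 0, so corank 2. A Groebner basis of the Jacobian ideal J(f) in C{x,y} is {x^2/2 + x*y^3 - x*y + y^2/2, y^4, x^3 - 3*x*y^2 + 2*y^3, x^2*y - 2*x*y^2 + y^3}; counting standard monomials gives mu = 8. Corank 2; j^3 = (x - y)^3 is a perfect cube, so E-series; the 5-jet and mu = 8 give E_8.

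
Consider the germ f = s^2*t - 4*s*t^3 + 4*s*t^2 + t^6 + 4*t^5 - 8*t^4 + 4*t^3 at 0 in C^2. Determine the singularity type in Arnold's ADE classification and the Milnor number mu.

Type D_7, Milnor number mu = 7.

The Hessian of f at 0 is [[0, 0], [0, 0]] with rank 0, so corank 2. A Groebner basis of the Jacobian ideal J(f) in C{s,t} is {s^3 - 4*s^2 - 4*s*t^2 - 16*s*t - 16*t^2, s^2*t + 2*s^2/3 + 8*s*t^2/3 + 10*s*t/3 + 4*t^2, -s*t/2 + t^3 - t^2}; counting standard monomials gives mu = 7. Corank 2; j^3 = t*(s + 2*t)^2 has shape L^2 M (L != M), so D-series; mu = 7 gives D_7.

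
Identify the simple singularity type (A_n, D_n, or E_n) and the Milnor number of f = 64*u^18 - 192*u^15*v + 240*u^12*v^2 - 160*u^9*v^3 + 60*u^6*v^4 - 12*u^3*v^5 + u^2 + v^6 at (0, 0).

The Hessian of f at 0 has rank 1. Corank 1: A-series; mu = 5 gives A_5.

Type A_5, Milnor number mu = 5.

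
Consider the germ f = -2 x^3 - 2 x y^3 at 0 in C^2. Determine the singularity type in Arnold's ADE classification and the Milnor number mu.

The Hessian of f at 0 has rank 0. Corank 2; j^3 = -2*x^3 is a perfect cube, so E-series; the 4-jet and mu = 7 give E_7.

Type E_{7}, Milnor number mu = 7.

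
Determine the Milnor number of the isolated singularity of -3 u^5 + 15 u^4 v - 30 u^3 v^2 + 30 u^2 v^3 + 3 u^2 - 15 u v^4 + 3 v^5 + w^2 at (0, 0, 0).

4

The Hessian of f at 0 is [[6, 0, 0], [0, 0, 0], [0, 0, 2]] with rank 2, so corank 1. A Groebner basis of the Jacobian ideal J(f) in C{u,v,w} is {v^4, u, w}; counting standard monomials gives mu = 4. Corank 1: A-series; mu = 4 gives A_4.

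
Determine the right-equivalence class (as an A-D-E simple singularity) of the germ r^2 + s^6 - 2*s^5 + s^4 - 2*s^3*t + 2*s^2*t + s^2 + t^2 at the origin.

A_{1}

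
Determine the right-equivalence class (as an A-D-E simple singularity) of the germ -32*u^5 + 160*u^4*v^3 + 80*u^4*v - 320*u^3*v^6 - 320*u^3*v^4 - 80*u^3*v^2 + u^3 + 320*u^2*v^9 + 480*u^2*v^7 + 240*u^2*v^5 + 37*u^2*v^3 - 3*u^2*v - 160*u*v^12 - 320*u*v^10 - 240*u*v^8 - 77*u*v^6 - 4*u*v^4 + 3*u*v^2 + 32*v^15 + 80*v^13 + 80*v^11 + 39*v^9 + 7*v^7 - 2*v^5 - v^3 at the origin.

The Hessian of f at 0 has rank 0. Corank 2; j^3 = (u - v)^3 is a perfect cube, so E-series; the 5-jet and mu = 8 give E_8.

E8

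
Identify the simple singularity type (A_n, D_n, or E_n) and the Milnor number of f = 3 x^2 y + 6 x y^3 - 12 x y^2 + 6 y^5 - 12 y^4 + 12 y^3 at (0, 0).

Type D_6, Milnor number mu = 6.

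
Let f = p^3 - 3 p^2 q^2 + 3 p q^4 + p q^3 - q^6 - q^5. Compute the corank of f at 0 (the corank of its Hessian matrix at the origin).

2

Hessian at 0 has rank 0.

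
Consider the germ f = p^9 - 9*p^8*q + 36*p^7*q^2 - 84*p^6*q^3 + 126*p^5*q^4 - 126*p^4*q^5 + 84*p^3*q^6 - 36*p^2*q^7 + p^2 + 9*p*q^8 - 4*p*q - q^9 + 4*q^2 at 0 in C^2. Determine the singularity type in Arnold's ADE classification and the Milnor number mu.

The Hessian of f at 0 has rank 1. Corank 1: A-series; mu = 8 gives A_8.

Type A_{8}, Milnor number mu = 8.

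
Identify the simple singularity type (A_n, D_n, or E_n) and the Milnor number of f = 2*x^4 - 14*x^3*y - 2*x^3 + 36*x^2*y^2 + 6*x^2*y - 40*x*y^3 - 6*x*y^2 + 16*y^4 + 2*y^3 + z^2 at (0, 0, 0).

Type E_7, Milnor number mu = 7.

The Hessian of f at 0 has rank 1. Corank 2; j^3 = -2*(x - y)^3 is a perfect cube, so E-series; the 4-jet and mu = 7 give E_7.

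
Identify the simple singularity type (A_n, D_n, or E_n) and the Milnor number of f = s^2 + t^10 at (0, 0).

The Hessian of f at 0 has rank 1. Corank 1: A-series; mu = 9 gives A_9.

Type A_9, Milnor number mu = 9.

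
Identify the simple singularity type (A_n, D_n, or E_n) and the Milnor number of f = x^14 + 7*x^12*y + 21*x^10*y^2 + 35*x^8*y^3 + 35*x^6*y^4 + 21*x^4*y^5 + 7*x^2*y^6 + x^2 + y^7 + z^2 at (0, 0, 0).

Type A_6, Milnor number mu = 6.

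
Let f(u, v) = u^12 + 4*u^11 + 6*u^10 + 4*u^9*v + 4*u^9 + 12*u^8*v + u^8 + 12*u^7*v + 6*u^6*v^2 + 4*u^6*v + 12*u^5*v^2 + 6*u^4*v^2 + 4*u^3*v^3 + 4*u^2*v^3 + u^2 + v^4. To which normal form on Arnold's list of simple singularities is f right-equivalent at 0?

The Hessian of f at 0 is [[2, 0], [0, 0]] with rank 1, so corank 1. A Groebner basis of the Jacobian ideal J(f) in C{u,v} is {v^3, u}; counting standard monomials gives mu = 3. Corank 1: A-series; mu = 3 gives A_3.

A_3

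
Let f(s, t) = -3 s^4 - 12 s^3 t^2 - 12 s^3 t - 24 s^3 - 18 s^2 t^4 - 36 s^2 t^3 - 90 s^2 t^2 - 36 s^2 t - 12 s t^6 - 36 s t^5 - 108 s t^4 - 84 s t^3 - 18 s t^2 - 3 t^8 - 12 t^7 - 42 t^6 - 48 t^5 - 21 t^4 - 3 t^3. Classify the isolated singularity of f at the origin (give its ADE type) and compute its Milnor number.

The Hessian of f at 0 is [[0, 0], [0, 0]] with rank 0, so corank 2. A Groebner basis of the Jacobian ideal J(f) in C{s,t} is {s^3 + 3*s^2/4 + 3*s*t/4 + 3*t^2/16, s^2*t - 5*s^2/4 - 5*s*t/4 - 5*t^2/16, 2*s^2 + s*t^2 + 2*s*t + t^2/2, -3*s^2 - 3*s*t + t^3 - 3*t^2/4}; counting standard monomials gives mu = 6. Corank 2; j^3 = -3*(2*s + t)^3 is a perfect cube, so E-series; the 4-jet and mu = 6 give E_6.

Type E_{6}, Milnor number mu = 6.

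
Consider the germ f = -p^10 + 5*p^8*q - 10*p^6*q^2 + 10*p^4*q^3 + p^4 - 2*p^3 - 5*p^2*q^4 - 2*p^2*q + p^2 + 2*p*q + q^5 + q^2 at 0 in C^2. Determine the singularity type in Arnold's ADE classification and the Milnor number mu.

Type A4, Milnor number mu = 4.

The Hessian of f at 0 has rank 1. Corank 1: A-series; mu = 4 gives A_4.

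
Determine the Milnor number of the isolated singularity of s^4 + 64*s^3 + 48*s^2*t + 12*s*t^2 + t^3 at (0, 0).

6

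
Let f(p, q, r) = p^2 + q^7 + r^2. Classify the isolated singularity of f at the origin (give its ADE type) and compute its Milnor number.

Type A_{6}, Milnor number mu = 6.

The Hessian of f at 0 has rank 2. Corank 1: A-series; mu = 6 gives A_6.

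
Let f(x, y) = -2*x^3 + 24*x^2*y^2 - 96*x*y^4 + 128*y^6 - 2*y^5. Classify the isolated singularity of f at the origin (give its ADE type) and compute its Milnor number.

Type E8, Milnor number mu = 8.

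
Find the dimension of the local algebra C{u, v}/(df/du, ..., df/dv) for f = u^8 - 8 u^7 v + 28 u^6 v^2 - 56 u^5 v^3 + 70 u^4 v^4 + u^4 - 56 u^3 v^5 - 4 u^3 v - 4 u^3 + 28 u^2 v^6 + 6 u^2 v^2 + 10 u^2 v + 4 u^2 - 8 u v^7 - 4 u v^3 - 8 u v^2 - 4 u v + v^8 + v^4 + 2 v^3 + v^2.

7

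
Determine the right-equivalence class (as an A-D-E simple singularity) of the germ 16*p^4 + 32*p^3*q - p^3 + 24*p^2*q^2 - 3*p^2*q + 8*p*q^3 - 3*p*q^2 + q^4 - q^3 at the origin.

E_{6}

The Hessian of f at 0 is [[0, 0], [0, 0]] with rank 0, so corank 2. A Groebner basis of the Jacobian ideal J(f) in C{p,q} is {q^4, p*q^2 + 5*q^3/6, p^2 + 2*p*q + q^2}; counting standard monomials gives mu = 6. Corank 2; j^3 = -(p + q)^3 is a perfect cube, so E-series; the 4-jet and mu = 6 give E_6.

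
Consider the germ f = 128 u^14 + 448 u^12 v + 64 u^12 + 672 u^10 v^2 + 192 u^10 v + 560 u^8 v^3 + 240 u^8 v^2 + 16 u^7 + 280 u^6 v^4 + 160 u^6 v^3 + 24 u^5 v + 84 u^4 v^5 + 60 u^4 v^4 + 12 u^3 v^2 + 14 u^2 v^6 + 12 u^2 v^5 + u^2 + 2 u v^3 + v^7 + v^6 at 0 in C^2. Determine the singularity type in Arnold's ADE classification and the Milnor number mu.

Type A_6, Milnor number mu = 6.

The Hessian of f at 0 is [[2, 0], [0, 0]] with rank 1, so corank 1. A Groebner basis of the Jacobian ideal J(f) in C{u,v} is {u + v^3, u^2}; counting standard monomials gives mu = 6. Corank 1: A-series; mu = 6 gives A_6.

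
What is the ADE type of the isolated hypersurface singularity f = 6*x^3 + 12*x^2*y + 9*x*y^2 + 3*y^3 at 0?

D4

The Hessian of f at 0 is [[0, 0], [0, 0]] with rank 0, so corank 2. A Groebner basis of the Jacobian ideal J(f) in C{x,y} is {y^3, x^2 - 3*y^2/2, x*y + 3*y^2/2}; counting standard monomials gives mu = 4. Corank 2; j^3 = 3*(x + y)*(2*x^2 + 2*x*y + y^2) splits into three distinct lines over C (the quadratic factor has nonzero discriminant), so D_4.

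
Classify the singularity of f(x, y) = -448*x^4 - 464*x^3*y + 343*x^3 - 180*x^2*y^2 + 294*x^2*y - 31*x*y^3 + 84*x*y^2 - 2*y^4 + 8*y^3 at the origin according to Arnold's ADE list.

The Hessian of f at 0 is [[0, 0], [0, 0]] with rank 0, so corank 2. A Groebner basis of the Jacobian ideal J(f) in C{x,y} is {17294403*x^2/16 + 2470629*x*y/4 + y^4 + 343*y^3/16 + 352947*y^2/4, x^3 - 2205*x^2/8 - 315*x*y/2 + y^3/56 - 45*y^2/2, x^2*y + 10633*x^2/16 + 1519*x*y/4 - 23*y^3/336 + 217*y^2/4, -2401*x^2/2 + x*y^2 - 686*x*y + 11*y^3/42 - 98*y^2}; counting standard monomials gives mu = 7. Corank 2; j^3 = (7*x + 2*y)^3 is a perfect cube, so E-series; the 4-jet and mu = 7 give E_7.

E_{7}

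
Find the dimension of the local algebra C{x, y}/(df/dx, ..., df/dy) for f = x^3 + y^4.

6

The Hessian of f at 0 has rank 0. Corank 2; j^3 = x^3 is a perfect cube, so E-series; the 4-jet and mu = 6 give E_6.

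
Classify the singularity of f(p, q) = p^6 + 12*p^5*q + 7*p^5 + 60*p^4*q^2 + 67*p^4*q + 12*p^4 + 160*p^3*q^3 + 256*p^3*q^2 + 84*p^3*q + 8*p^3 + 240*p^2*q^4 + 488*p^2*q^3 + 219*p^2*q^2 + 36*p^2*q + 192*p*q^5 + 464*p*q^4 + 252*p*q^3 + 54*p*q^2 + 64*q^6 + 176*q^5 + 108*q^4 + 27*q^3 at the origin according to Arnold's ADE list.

E_{8}

The Hessian of f at 0 has rank 0. Corank 2; j^3 = (2*p + 3*q)^3 is a perfect cube, so E-series; the 5-jet and mu = 8 give E_8.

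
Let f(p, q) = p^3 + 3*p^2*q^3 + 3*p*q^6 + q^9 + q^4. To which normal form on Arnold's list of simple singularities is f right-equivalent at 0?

E_6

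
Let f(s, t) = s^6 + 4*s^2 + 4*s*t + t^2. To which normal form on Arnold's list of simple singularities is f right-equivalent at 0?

A5

The Hessian of f at 0 has rank 1. Corank 1: A-series; mu = 5 gives A_5.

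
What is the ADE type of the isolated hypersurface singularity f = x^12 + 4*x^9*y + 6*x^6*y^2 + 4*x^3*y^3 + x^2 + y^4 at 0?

The Hessian of f at 0 has rank 1. Corank 1: A-series; mu = 3 gives A_3.

A3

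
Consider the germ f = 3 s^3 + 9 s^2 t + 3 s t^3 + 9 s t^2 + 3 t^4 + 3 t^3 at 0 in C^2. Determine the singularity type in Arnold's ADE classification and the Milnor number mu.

Type E_{7}, Milnor number mu = 7.

The Hessian of f at 0 has rank 0. Corank 2; j^3 = 3*(s + t)^3 is a perfect cube, so E-series; the 4-jet and mu = 7 give E_7.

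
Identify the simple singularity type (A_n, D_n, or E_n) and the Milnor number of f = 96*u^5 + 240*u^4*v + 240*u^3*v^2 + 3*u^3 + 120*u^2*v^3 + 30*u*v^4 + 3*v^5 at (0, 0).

Type E_{8}, Milnor number mu = 8.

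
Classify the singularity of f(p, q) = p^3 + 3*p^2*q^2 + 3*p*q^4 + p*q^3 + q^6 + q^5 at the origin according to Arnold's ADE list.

E_7

The Hessian of f at 0 has rank 0. Corank 2; j^3 = p^3 is a perfect cube, so E-series; the 4-jet and mu = 7 give E_7.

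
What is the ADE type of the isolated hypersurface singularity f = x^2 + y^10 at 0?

A_9

The Hessian of f at 0 has rank 1. Corank 1: A-series; mu = 9 gives A_9.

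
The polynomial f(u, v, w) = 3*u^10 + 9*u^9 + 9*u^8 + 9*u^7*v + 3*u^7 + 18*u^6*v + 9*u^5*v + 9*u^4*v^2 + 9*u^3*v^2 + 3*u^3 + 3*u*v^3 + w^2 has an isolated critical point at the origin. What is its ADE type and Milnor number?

The Hessian of f at 0 is [[0, 0, 0], [0, 0, 0], [0, 0, 2]] with rank 1, so corank 2. A Groebner basis of the Jacobian ideal J(f) in C{u,v,w} is {u^3, u*v^2, 3*u^2 + v^3, w}; counting standard monomials gives mu = 7. Corank 2; j^3 = 3*u^3 is a perfect cube, so E-series; the 4-jet and mu = 7 give E_7.

Type E_{7}, Milnor number mu = 7.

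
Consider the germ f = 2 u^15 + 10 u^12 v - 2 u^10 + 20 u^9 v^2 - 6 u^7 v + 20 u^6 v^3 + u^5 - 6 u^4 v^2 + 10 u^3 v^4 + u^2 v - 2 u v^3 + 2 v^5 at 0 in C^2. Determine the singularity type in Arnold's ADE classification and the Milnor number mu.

Type D6, Milnor number mu = 6.

The Hessian of f at 0 has rank 0. Corank 2; j^3 = u^2*v has shape L^2 M (L != M), so D-series; mu = 6 gives D_6.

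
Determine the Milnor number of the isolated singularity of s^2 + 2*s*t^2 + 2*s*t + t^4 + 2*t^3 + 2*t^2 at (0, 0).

1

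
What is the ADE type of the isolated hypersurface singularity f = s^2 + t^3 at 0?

The Hessian of f at 0 has rank 1. Corank 1: A-series; mu = 2 gives A_2.

A_{2}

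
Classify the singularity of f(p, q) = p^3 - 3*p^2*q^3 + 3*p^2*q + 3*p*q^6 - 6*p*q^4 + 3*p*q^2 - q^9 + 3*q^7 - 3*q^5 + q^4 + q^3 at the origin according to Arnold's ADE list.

The Hessian of f at 0 has rank 0. Corank 2; j^3 = (p + q)^3 is a perfect cube, so E-series; the 4-jet and mu = 6 give E_6.

E_6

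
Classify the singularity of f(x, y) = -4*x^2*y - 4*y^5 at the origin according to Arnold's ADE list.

D6

The Hessian of f at 0 is [[0, 0], [0, 0]] with rank 0, so corank 2. A Groebner basis of the Jacobian ideal J(f) in C{x,y} is {x^2/5 + y^4, x^3, x*y}; counting standard monomials gives mu = 6. Corank 2; j^3 = -4*x^2*y has shape L^2 M (L != M), so D-series; mu = 6 gives D_6.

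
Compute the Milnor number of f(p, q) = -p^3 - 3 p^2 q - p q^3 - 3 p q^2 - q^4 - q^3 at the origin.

The Hessian of f at 0 has rank 0. Corank 2; j^3 = -(p + q)^3 is a perfect cube, so E-series; the 4-jet and mu = 7 give E_7.

7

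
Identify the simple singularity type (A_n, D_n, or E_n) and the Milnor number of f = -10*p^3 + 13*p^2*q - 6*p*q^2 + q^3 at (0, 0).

Type D_{4}, Milnor number mu = 4.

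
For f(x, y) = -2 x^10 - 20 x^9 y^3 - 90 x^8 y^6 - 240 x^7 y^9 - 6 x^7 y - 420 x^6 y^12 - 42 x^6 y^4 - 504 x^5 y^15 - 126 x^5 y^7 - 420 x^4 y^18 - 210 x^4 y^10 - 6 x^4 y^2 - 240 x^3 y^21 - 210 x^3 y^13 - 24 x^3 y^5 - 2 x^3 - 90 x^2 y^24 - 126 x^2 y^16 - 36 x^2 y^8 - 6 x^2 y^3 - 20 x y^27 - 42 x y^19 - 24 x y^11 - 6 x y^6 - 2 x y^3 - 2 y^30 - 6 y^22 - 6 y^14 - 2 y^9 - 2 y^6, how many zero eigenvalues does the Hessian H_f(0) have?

Hessian at 0 has rank 0.

2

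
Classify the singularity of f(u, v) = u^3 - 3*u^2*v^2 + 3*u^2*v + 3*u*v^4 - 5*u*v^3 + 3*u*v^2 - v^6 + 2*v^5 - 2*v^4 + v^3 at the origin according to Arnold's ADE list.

E_{7}

The Hessian of f at 0 has rank 0. Corank 2; j^3 = (u + v)^3 is a perfect cube, so E-series; the 4-jet and mu = 7 give E_7.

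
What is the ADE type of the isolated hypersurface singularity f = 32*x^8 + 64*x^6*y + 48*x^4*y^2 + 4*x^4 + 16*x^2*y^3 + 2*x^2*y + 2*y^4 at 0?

D_5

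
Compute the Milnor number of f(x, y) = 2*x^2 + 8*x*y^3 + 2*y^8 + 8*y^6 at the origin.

7

The Hessian of f at 0 has rank 1. Corank 1: A-series; mu = 7 gives A_7.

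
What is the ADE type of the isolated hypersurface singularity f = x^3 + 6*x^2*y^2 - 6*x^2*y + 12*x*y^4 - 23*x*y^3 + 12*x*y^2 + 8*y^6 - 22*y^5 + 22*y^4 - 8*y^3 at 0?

E_{7}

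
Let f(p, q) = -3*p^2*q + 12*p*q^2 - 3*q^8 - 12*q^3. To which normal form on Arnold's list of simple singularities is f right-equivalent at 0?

D_9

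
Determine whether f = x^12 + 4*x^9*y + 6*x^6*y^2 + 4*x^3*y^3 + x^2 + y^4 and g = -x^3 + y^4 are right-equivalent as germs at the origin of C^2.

No.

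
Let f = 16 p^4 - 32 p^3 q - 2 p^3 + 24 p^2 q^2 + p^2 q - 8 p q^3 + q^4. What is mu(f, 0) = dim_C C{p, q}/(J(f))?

5

The Hessian of f at 0 has rank 0. Corank 2; j^3 = -p^2*(2*p - q) has shape L^2 M (L != M), so D-series; mu = 5 gives D_5.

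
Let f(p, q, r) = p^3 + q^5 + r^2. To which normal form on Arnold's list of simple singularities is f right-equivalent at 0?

The Hessian of f at 0 is [[0, 0, 0], [0, 0, 0], [0, 0, 2]] with rank 1, so corank 2. A Groebner basis of the Jacobian ideal J(f) in C{p,q,r} is {q^4, p^2, r}; counting standard monomials gives mu = 8. Corank 2; j^3 = p^3 is a perfect cube, so E-series; the 5-jet and mu = 8 give E_8.

E_8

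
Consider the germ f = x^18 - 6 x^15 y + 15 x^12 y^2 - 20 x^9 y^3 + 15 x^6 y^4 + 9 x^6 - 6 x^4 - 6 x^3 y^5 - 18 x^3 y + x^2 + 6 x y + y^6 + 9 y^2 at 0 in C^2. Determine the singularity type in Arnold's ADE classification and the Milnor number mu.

Type A5, Milnor number mu = 5.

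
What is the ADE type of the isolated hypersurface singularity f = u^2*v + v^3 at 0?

D4

The Hessian of f at 0 is [[0, 0], [0, 0]] with rank 0, so corank 2. A Groebner basis of the Jacobian ideal J(f) in C{u,v} is {v^3, u^2 + 3*v^2, u*v}; counting standard monomials gives mu = 4. Corank 2; j^3 = v*(u^2 + v^2) splits into three distinct lines over C (the quadratic factor has nonzero discriminant), so D_4.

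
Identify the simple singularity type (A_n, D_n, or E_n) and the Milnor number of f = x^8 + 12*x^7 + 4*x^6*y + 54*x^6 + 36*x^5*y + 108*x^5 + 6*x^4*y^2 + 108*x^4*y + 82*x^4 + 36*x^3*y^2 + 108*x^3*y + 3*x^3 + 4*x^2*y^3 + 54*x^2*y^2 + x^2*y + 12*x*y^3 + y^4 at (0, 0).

The Hessian of f at 0 has rank 0. Corank 2; j^3 = x^2*(3*x + y) has shape L^2 M (L != M), so D-series; mu = 5 gives D_5.

Type D5, Milnor number mu = 5.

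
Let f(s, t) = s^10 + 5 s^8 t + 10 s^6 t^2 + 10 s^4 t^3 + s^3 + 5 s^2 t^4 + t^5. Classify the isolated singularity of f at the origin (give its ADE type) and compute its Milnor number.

Type E_{8}, Milnor number mu = 8.

The Hessian of f at 0 has rank 0. Corank 2; j^3 = s^3 is a perfect cube, so E-series; the 5-jet and mu = 8 give E_8.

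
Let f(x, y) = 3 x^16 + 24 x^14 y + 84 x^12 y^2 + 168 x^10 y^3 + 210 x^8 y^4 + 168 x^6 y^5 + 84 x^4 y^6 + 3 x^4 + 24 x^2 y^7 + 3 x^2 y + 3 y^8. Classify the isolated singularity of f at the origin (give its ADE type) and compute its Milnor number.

Type D9, Milnor number mu = 9.

The Hessian of f at 0 is [[0, 0], [0, 0]] with rank 0, so corank 2. A Groebner basis of the Jacobian ideal J(f) in C{x,y} is {x^2/8 + y^7, x^3, x*y}; counting standard monomials gives mu = 9. Corank 2; j^3 = 3*x^2*y has shape L^2 M (L != M), so D-series; mu = 9 gives D_9.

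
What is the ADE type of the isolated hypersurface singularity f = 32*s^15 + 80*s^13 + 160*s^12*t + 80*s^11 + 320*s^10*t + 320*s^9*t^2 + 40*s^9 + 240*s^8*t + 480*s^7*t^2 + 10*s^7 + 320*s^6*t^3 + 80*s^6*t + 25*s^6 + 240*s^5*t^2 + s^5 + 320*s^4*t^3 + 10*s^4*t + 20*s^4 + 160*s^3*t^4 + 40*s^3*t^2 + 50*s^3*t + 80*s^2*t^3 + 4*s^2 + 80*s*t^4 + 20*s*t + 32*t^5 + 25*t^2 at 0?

A4

The Hessian of f at 0 has rank 1. Corank 1: A-series; mu = 4 gives A_4.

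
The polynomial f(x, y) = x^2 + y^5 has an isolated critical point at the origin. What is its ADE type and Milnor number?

Type A4, Milnor number mu = 4.

The Hessian of f at 0 has rank 1. Corank 1: A-series; mu = 4 gives A_4.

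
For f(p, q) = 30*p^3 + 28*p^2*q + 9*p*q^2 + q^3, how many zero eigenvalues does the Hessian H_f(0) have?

Hessian at 0 has rank 0.

2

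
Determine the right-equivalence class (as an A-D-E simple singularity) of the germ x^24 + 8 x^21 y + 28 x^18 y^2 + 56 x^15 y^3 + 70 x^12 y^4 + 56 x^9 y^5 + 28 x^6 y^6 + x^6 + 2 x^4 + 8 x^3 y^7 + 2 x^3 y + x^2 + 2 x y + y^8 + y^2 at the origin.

The Hessian of f at 0 is [[2, 2], [2, 2]] with rank 1, so corank 1. A Groebner basis of the Jacobian ideal J(f) in C{x,y} is {-3*x^2 - 7*x*y + y^4 - 4*y^2, x^3 + x + y, x^2*y - 2*x/3 - y^3/3 - 2*y/3, x*y^2 + x/3 + 2*y^3/3 + y/3}; counting standard monomials gives mu = 7. Corank 1: A-series; mu = 7 gives A_7.

A_{7}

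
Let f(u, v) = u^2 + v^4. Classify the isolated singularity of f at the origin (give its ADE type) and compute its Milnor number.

Type A_3, Milnor number mu = 3.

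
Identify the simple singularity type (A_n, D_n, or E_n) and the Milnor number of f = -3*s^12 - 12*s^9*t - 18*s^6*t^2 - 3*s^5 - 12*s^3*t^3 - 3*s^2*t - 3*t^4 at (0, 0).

The Hessian of f at 0 has rank 0. Corank 2; j^3 = -3*s^2*t has shape L^2 M (L != M), so D-series; mu = 5 gives D_5.

Type D_{5}, Milnor number mu = 5.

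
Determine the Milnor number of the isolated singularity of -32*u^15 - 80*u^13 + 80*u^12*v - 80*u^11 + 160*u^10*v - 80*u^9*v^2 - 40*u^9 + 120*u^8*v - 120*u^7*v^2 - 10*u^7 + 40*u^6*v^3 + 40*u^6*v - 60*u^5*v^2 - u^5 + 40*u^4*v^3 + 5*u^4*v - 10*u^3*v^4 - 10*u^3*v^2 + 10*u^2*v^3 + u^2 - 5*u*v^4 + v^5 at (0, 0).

4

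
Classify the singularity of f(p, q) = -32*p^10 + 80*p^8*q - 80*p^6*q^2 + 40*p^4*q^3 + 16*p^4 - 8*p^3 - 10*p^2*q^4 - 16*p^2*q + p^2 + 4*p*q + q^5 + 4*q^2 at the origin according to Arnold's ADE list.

The Hessian of f at 0 is [[2, 4], [4, 8]] with rank 1, so corank 1. A Groebner basis of the Jacobian ideal J(f) in C{p,q} is {p/256 + q^3 - q^2/16 + q/128, p^2 - p/4 - q/2, p*q + p/16 + q^2 + q/8}; counting standard monomials gives mu = 4. Corank 1: A-series; mu = 4 gives A_4.

A4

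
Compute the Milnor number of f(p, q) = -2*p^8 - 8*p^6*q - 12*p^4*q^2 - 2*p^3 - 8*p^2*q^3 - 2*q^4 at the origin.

6

The Hessian of f at 0 is [[0, 0], [0, 0]] with rank 0, so corank 2. A Groebner basis of the Jacobian ideal J(f) in C{p,q} is {q^3, p^2}; counting standard monomials gives mu = 6. Corank 2; j^3 = -2*p^3 is a perfect cube, so E-series; the 4-jet and mu = 6 give E_6.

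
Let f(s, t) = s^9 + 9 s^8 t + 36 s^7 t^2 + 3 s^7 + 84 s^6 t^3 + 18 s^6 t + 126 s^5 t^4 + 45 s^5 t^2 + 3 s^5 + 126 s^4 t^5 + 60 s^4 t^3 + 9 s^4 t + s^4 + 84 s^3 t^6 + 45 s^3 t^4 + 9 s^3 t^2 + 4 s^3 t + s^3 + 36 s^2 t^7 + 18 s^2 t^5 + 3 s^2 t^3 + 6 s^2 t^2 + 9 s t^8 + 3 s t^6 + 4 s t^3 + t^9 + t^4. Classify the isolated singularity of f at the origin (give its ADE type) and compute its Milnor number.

Type E6, Milnor number mu = 6.

The Hessian of f at 0 has rank 0. Corank 2; j^3 = s^3 is a perfect cube, so E-series; the 4-jet and mu = 6 give E_6.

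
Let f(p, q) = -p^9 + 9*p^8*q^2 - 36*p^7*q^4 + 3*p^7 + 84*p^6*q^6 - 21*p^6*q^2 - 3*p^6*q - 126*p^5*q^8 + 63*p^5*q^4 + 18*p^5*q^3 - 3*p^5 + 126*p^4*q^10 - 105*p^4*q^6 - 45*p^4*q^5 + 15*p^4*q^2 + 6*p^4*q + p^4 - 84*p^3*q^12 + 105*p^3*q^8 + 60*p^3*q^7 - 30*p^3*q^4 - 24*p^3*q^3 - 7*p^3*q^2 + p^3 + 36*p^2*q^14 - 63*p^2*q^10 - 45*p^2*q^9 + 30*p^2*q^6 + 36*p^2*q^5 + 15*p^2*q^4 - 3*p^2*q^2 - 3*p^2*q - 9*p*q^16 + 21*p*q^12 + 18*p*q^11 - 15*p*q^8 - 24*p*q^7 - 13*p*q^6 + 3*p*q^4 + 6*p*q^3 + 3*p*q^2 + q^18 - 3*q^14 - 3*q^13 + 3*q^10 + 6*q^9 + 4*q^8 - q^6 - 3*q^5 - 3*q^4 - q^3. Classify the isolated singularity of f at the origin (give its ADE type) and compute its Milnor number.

Type E6, Milnor number mu = 6.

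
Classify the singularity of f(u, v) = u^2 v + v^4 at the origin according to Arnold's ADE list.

D5

The Hessian of f at 0 has rank 0. Corank 2; j^3 = u^2*v has shape L^2 M (L != M), so D-series; mu = 5 gives D_5.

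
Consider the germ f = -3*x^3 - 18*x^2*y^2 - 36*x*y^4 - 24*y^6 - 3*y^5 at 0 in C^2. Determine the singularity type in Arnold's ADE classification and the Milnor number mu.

The Hessian of f at 0 has rank 0. Corank 2; j^3 = -3*x^3 is a perfect cube, so E-series; the 5-jet and mu = 8 give E_8.

Type E_8, Milnor number mu = 8.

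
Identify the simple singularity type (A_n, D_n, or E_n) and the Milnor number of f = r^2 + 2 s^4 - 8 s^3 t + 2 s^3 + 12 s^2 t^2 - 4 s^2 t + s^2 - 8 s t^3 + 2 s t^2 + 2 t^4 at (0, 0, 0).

Type A_3, Milnor number mu = 3.

The Hessian of f at 0 is [[2, 0, 0], [0, 0, 0], [0, 0, 2]] with rank 2, so corank 1. A Groebner basis of the Jacobian ideal J(f) in C{s,t,r} is {s^2, s*t, s + t^2, r}; counting standard monomials gives mu = 3. Corank 1: A-series; mu = 3 gives A_3.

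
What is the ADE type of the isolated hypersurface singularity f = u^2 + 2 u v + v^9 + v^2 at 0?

A8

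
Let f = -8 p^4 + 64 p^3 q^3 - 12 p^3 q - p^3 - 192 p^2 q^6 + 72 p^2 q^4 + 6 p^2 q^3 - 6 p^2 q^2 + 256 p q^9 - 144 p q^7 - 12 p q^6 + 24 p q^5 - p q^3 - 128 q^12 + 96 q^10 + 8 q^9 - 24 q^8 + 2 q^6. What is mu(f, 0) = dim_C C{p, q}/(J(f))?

The Hessian of f at 0 has rank 0. Corank 2; j^3 = -p^3 is a perfect cube, so E-series; the 4-jet and mu = 7 give E_7.

7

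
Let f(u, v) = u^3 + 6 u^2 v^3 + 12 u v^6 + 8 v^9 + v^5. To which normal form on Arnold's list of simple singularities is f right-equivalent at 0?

The Hessian of f at 0 is [[0, 0], [0, 0]] with rank 0, so corank 2. A Groebner basis of the Jacobian ideal J(f) in C{u,v} is {u^2/4 + u*v^3, v^4, u^3, u^2*v}; counting standard monomials gives mu = 8. Corank 2; j^3 = u^3 is a perfect cube, so E-series; the 5-jet and mu = 8 give E_8.

E_8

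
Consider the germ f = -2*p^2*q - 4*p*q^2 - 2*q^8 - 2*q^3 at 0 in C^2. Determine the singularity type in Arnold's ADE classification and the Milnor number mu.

The Hessian of f at 0 has rank 0. Corank 2; j^3 = -2*q*(p + q)^2 has shape L^2 M (L != M), so D-series; mu = 9 gives D_9.

Type D9, Milnor number mu = 9.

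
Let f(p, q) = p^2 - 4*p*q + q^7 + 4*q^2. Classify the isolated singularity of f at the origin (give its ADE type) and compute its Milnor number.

Type A6, Milnor number mu = 6.

The Hessian of f at 0 is [[2, -4], [-4, 8]] with rank 1, so corank 1. A Groebner basis of the Jacobian ideal J(f) in C{p,q} is {q^6, p - 2*q}; counting standard monomials gives mu = 6. Corank 1: A-series; mu = 6 gives A_6.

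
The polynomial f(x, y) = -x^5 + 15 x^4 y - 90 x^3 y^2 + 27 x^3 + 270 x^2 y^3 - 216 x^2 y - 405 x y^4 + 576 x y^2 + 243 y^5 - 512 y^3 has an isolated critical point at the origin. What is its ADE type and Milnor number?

Type E8, Milnor number mu = 8.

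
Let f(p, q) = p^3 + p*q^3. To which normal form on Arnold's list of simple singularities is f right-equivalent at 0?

E7

The Hessian of f at 0 is [[0, 0], [0, 0]] with rank 0, so corank 2. A Groebner basis of the Jacobian ideal J(f) in C{p,q} is {p^3, p*q^2, 3*p^2 + q^3}; counting standard monomials gives mu = 7. Corank 2; j^3 = p^3 is a perfect cube, so E-series; the 4-jet and mu = 7 give E_7.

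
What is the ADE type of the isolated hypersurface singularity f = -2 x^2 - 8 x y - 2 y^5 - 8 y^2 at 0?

A4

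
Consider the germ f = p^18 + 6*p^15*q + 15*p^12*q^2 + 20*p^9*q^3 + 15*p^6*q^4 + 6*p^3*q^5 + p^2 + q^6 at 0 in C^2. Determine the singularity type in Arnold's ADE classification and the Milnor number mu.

Type A5, Milnor number mu = 5.

The Hessian of f at 0 has rank 1. Corank 1: A-series; mu = 5 gives A_5.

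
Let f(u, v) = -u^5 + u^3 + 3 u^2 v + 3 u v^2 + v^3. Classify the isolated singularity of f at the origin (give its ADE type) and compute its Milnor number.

The Hessian of f at 0 has rank 0. Corank 2; j^3 = (u + v)^3 is a perfect cube, so E-series; the 5-jet and mu = 8 give E_8.

Type E_{8}, Milnor number mu = 8.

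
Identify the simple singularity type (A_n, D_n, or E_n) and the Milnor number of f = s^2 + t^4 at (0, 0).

Type A_3, Milnor number mu = 3.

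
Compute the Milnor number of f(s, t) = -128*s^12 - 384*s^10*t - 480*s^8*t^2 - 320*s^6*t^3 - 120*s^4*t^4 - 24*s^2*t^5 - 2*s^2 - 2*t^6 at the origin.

The Hessian of f at 0 is [[-4, 0], [0, 0]] with rank 1, so corank 1. A Groebner basis of the Jacobian ideal J(f) in C{s,t} is {t^5, s}; counting standard monomials gives mu = 5. Corank 1: A-series; mu = 5 gives A_5.

5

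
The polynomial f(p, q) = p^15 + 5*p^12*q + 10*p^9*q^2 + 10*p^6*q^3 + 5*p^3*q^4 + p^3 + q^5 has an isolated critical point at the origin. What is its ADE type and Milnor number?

Type E8, Milnor number mu = 8.

The Hessian of f at 0 is [[0, 0], [0, 0]] with rank 0, so corank 2. A Groebner basis of the Jacobian ideal J(f) in C{p,q} is {q^4, p^2}; counting standard monomials gives mu = 8. Corank 2; j^3 = p^3 is a perfect cube, so E-series; the 5-jet and mu = 8 give E_8.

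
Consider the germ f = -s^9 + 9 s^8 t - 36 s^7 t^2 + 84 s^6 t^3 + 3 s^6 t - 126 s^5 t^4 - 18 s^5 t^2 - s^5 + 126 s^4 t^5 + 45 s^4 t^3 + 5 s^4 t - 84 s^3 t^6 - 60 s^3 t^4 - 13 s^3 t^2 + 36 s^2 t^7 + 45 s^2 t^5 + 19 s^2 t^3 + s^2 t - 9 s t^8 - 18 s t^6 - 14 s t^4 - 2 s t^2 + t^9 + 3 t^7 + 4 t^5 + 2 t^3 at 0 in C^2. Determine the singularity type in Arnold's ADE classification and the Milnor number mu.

Type D_4, Milnor number mu = 4.

The Hessian of f at 0 has rank 0. Corank 2; j^3 = t*(s^2 - 2*s*t + 2*t^2) splits into three distinct lines over C (the quadratic factor has nonzero discriminant), so D_4.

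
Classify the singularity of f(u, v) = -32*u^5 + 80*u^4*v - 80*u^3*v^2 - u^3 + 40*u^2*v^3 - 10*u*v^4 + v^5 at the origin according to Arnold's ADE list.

The Hessian of f at 0 has rank 0. Corank 2; j^3 = -u^3 is a perfect cube, so E-series; the 5-jet and mu = 8 give E_8.

E_{8}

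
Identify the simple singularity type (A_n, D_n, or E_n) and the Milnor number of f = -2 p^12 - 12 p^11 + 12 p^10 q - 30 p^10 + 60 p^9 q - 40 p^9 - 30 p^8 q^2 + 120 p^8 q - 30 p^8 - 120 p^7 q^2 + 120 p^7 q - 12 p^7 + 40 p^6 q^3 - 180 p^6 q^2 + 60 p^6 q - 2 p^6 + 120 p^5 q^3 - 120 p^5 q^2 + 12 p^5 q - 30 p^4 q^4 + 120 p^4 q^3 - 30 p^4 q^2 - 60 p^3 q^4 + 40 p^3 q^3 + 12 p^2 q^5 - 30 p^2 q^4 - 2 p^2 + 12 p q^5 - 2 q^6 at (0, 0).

The Hessian of f at 0 is [[-4, 0], [0, 0]] with rank 1, so corank 1. A Groebner basis of the Jacobian ideal J(f) in C{p,q} is {q^5, p}; counting standard monomials gives mu = 5. Corank 1: A-series; mu = 5 gives A_5.

Type A_{5}, Milnor number mu = 5.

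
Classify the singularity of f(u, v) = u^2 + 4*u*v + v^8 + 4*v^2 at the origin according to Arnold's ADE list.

The Hessian of f at 0 is [[2, 4], [4, 8]] with rank 1, so corank 1. A Groebner basis of the Jacobian ideal J(f) in C{u,v} is {v^7, u + 2*v}; counting standard monomials gives mu = 7. Corank 1: A-series; mu = 7 gives A_7.

A_{7}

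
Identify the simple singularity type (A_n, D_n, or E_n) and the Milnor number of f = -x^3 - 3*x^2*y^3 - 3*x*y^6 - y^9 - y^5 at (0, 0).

Type E_8, Milnor number mu = 8.

The Hessian of f at 0 is [[0, 0], [0, 0]] with rank 0, so corank 2. A Groebner basis of the Jacobian ideal J(f) in C{x,y} is {x^2/2 + x*y^3, y^4, x^3, x^2*y}; counting standard monomials gives mu = 8. Corank 2; j^3 = -x^3 is a perfect cube, so E-series; the 5-jet and mu = 8 give E_8.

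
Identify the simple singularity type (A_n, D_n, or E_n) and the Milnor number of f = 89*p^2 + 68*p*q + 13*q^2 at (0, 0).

Type A_{1}, Milnor number mu = 1.

The Hessian of f at 0 is [[178, 68], [68, 26]] with rank 2, so corank 0. A Groebner basis of the Jacobian ideal J(f) in C{p,q} is {p, q}; counting standard monomials gives mu = 1. Corank 0: nondegenerate Morse point, so A_1.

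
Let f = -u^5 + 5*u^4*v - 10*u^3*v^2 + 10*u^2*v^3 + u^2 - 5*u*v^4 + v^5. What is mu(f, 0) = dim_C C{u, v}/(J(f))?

4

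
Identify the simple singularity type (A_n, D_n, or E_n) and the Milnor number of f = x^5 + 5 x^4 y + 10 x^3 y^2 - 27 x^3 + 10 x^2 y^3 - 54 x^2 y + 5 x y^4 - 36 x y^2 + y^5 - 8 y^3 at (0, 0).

The Hessian of f at 0 has rank 0. Corank 2; j^3 = -(3*x + 2*y)^3 is a perfect cube, so E-series; the 5-jet and mu = 8 give E_8.

Type E8, Milnor number mu = 8.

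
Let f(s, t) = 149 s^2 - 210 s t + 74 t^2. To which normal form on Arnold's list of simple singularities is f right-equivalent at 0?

A_1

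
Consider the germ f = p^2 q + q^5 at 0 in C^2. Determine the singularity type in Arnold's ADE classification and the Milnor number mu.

Type D6, Milnor number mu = 6.

The Hessian of f at 0 is [[0, 0], [0, 0]] with rank 0, so corank 2. A Groebner basis of the Jacobian ideal J(f) in C{p,q} is {p^2/5 + q^4, p^3, p*q}; counting standard monomials gives mu = 6. Corank 2; j^3 = p^2*q has shape L^2 M (L != M), so D-series; mu = 6 gives D_6.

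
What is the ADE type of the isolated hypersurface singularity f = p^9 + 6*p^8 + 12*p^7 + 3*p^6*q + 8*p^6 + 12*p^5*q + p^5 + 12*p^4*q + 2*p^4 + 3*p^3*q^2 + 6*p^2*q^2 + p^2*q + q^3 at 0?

D_4

The Hessian of f at 0 is [[0, 0], [0, 0]] with rank 0, so corank 2. A Groebner basis of the Jacobian ideal J(f) in C{p,q} is {q^3, p^2 + 3*q^2, p*q}; counting standard monomials gives mu = 4. Corank 2; j^3 = q*(p^2 + q^2) splits into three distinct lines over C (the quadratic factor has nonzero discriminant), so D_4.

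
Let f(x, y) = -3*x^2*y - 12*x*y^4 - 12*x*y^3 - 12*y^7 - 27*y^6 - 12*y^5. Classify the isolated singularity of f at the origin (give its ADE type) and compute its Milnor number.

Type D_{7}, Milnor number mu = 7.

The Hessian of f at 0 has rank 0. Corank 2; j^3 = -3*x^2*y has shape L^2 M (L != M), so D-series; mu = 7 gives D_7.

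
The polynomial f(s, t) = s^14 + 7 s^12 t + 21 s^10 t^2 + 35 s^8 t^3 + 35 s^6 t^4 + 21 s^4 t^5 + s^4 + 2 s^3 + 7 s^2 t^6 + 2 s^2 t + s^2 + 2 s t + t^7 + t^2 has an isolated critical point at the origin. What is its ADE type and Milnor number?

The Hessian of f at 0 is [[2, 2], [2, 2]] with rank 1, so corank 1. A Groebner basis of the Jacobian ideal J(f) in C{s,t} is {14*s*t/3 - 5*s/3 + t^4 + 4*t^3/3 + 3*t^2 - 5*t/3, s*t^2 - 4*s*t/3 + s/3 + t^3/3 - t^2 + t/3, s^2 + s + t}; counting standard monomials gives mu = 6. Corank 1: A-series; mu = 6 gives A_6.

Type A_{6}, Milnor number mu = 6.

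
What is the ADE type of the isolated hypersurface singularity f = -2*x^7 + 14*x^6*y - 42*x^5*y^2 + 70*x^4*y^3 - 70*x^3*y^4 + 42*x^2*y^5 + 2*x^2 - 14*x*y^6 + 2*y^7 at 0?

The Hessian of f at 0 has rank 1. Corank 1: A-series; mu = 6 gives A_6.

A_{6}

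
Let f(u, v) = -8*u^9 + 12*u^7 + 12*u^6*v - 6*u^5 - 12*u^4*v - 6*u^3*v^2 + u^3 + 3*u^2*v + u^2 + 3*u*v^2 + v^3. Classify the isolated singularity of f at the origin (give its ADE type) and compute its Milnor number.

Type A_{2}, Milnor number mu = 2.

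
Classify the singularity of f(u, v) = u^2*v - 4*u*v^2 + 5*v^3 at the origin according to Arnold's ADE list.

D_{4}

The Hessian of f at 0 is [[0, 0], [0, 0]] with rank 0, so corank 2. A Groebner basis of the Jacobian ideal J(f) in C{u,v} is {v^3, u^2 - v^2, u*v - 2*v^2}; counting standard monomials gives mu = 4. Corank 2; j^3 = v*(u^2 - 4*u*v + 5*v^2) splits into three distinct lines over C (the quadratic factor has nonzero discriminant), so D_4.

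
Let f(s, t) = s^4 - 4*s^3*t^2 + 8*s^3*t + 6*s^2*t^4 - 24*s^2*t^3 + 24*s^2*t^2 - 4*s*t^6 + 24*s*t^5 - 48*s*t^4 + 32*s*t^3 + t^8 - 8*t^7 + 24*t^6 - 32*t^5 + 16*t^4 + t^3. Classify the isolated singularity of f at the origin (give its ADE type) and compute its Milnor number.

Type E6, Milnor number mu = 6.

The Hessian of f at 0 is [[0, 0], [0, 0]] with rank 0, so corank 2. A Groebner basis of the Jacobian ideal J(f) in C{s,t} is {s^3 + 6*s^2*t, t^2}; counting standard monomials gives mu = 6. Corank 2; j^3 = t^3 is a perfect cube, so E-series; the 4-jet and mu = 6 give E_6.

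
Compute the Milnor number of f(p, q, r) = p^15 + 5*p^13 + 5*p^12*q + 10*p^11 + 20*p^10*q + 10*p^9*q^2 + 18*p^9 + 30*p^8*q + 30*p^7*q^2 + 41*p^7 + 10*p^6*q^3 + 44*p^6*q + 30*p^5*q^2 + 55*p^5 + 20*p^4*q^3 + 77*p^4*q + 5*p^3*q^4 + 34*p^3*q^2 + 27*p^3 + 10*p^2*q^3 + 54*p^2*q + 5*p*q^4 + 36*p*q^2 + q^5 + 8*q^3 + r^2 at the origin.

The Hessian of f at 0 has rank 1. Corank 2; j^3 = (3*p + 2*q)^3 is a perfect cube, so E-series; the 5-jet and mu = 8 give E_8.

8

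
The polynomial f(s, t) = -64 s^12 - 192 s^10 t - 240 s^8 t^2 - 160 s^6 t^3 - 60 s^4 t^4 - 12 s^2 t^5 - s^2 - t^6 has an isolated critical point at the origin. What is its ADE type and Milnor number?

The Hessian of f at 0 has rank 1. Corank 1: A-series; mu = 5 gives A_5.

Type A5, Milnor number mu = 5.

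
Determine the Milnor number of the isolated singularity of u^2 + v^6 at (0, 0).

The Hessian of f at 0 has rank 1. Corank 1: A-series; mu = 5 gives A_5.

5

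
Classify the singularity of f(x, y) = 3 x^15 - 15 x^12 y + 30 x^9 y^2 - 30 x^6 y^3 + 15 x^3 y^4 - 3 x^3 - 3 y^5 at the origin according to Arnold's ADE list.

E_8

The Hessian of f at 0 has rank 0. Corank 2; j^3 = -3*x^3 is a perfect cube, so E-series; the 5-jet and mu = 8 give E_8.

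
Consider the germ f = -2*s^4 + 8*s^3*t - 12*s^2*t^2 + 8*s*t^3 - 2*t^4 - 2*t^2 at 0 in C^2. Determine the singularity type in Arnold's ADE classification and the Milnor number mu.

Type A3, Milnor number mu = 3.

The Hessian of f at 0 is [[0, 0], [0, -4]] with rank 1, so corank 1. A Groebner basis of the Jacobian ideal J(f) in C{s,t} is {s^3, t}; counting standard monomials gives mu = 3. Corank 1: A-series; mu = 3 gives A_3.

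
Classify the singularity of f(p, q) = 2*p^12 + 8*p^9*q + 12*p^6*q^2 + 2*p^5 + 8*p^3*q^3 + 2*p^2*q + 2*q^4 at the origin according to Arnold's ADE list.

D_{5}

The Hessian of f at 0 has rank 0. Corank 2; j^3 = 2*p^2*q has shape L^2 M (L != M), so D-series; mu = 5 gives D_5.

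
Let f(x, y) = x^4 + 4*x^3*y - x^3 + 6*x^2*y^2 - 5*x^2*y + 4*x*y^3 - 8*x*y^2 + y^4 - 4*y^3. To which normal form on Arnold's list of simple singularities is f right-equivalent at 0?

D_{5}

The Hessian of f at 0 has rank 0. Corank 2; j^3 = -(x + y)*(x + 2*y)^2 has shape L^2 M (L != M), so D-series; mu = 5 gives D_5.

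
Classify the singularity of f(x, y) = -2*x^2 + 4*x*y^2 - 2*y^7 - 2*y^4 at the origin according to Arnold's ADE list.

The Hessian of f at 0 has rank 1. Corank 1: A-series; mu = 6 gives A_6.

A6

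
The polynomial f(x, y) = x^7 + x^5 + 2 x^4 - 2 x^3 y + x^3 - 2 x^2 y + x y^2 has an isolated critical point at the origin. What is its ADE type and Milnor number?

The Hessian of f at 0 has rank 0. Corank 2; j^3 = x*(x - y)^2 has shape L^2 M (L != M), so D-series; mu = 8 gives D_8.

Type D_{8}, Milnor number mu = 8.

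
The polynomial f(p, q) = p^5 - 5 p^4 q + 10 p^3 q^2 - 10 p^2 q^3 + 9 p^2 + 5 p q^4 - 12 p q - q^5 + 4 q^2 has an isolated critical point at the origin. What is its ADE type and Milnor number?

Type A4, Milnor number mu = 4.

The Hessian of f at 0 is [[18, -12], [-12, 8]] with rank 1, so corank 1. A Groebner basis of the Jacobian ideal J(f) in C{p,q} is {q^4, p - 2*q/3}; counting standard monomials gives mu = 4. Corank 1: A-series; mu = 4 gives A_4.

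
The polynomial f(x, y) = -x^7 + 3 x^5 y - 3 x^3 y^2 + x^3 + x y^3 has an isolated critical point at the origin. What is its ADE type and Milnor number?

The Hessian of f at 0 is [[0, 0], [0, 0]] with rank 0, so corank 2. A Groebner basis of the Jacobian ideal J(f) in C{x,y} is {x^3, x*y^2, 3*x^2 + y^3}; counting standard monomials gives mu = 7. Corank 2; j^3 = x^3 is a perfect cube, so E-series; the 4-jet and mu = 7 give E_7.

Type E7, Milnor number mu = 7.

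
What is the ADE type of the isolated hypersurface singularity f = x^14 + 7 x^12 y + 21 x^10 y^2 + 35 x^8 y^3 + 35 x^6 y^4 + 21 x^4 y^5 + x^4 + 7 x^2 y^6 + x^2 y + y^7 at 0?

D_8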